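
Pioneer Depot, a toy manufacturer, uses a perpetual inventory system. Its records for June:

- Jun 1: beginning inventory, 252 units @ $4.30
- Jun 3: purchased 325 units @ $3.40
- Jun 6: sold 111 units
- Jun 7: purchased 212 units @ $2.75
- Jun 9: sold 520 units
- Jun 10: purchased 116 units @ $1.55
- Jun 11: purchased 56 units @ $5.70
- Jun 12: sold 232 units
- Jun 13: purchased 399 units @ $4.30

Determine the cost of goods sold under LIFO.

Jun 6, 111 sold [LIFO — newest first]: 111 @ $3.40 = $377.40
Jun 9, 520 sold [LIFO — newest first]: 212 @ $2.75 + 214 @ $3.40 + 94 @ $4.30 = $1,714.80
Jun 12, 232 sold [LIFO — newest first]: 56 @ $5.70 + 116 @ $1.55 + 60 @ $4.30 = $757.00
Total COGS = $377.40 + $1,714.80 + $757.00 = $2,849.20
Ending inventory: 98 @ $4.30 + 399 @ $4.30 = $2,137.10
Check: goods available $4,986.30 = COGS $2,849.20 + ending $2,137.10

COGS = $2,849.20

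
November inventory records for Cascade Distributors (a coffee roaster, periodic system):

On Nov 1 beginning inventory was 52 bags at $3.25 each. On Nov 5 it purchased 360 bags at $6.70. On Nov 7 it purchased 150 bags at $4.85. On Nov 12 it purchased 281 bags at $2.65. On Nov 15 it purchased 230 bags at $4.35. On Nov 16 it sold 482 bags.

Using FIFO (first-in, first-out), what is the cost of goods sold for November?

Nov 16, 482 sold [FIFO — oldest first]: 52 @ $3.25 + 360 @ $6.70 + 70 @ $4.85 = $2,920.50
Ending inventory: 80 @ $4.85 + 281 @ $2.65 + 230 @ $4.35 = $2,133.15

COGS = $2,920.50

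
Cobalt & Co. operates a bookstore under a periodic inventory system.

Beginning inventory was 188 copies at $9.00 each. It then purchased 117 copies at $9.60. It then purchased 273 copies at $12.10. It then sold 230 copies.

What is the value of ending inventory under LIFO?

Sale 1 (230) [LIFO — newest first]: 230 @ $12.10 = $2,783.00
Ending inventory: 188 @ $9.00 + 117 @ $9.60 + 43 @ $12.10 = $3,335.50

Ending inventory = $3,335.50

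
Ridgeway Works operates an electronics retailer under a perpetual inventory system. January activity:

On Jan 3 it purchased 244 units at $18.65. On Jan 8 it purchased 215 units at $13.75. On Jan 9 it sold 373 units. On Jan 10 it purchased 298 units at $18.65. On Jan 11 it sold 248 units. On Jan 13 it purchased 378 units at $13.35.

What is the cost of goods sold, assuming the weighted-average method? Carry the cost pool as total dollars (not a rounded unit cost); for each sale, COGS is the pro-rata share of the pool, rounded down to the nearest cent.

COGS = $10,598.05

After Jan 3: 244 on hand, pool $4,550.60 (≈ $18.6500 each)
After Jan 8: 459 on hand, pool $7,506.85 (≈ $16.3548 each)
Jan 9, sell 373: 373/459 × $7,506.85 → $6,100.33
After Jan 10: 384 on hand, pool $6,964.22 (≈ $18.1360 each)
Jan 11, sell 248: 248/384 × $6,964.22 → $4,497.72
After Jan 13: 514 on hand, pool $7,512.80 (≈ $14.6163 each)
Total COGS = $6,100.33 + $4,497.72 = $10,598.05
Ending inventory (cost pool remaining) = $7,512.80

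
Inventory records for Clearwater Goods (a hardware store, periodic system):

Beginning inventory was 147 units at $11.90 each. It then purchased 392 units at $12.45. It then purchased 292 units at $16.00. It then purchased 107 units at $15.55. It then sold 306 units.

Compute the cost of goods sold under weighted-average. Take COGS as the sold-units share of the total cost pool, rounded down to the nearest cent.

COGS = $4,229.69

Sale 1, sell 306: 306/938 × $12,965.55 → $4,229.69
Ending inventory (cost pool remaining) = $8,735.86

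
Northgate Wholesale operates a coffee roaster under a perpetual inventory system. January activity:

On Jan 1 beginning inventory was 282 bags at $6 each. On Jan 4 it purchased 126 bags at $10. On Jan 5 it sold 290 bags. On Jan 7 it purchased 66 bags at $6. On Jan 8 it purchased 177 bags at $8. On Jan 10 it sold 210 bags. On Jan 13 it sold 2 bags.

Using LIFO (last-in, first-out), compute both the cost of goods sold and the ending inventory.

Jan 5, 290 sold [LIFO — newest first]: 126 @ $10 + 164 @ $6 = $2,244
Jan 10, 210 sold [LIFO — newest first]: 177 @ $8 + 33 @ $6 = $1,614
Jan 13, 2 sold [LIFO — newest first]: 2 @ $6 = $12
Total COGS = $2,244 + $1,614 + $12 = $3,870
Ending inventory: 118 @ $6 + 31 @ $6 = $894
Check: goods available $4,764 = COGS $3,870 + ending $894

COGS = $3,870; ending inventory = $894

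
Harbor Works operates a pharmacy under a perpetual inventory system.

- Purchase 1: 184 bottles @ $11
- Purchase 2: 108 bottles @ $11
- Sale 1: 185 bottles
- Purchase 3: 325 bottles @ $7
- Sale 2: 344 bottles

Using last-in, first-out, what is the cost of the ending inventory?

Ending inventory = $968

Sale 1 (185) [LIFO — newest first]: 108 @ $11 + 77 @ $11 = $2,035
Sale 2 (344) [LIFO — newest first]: 325 @ $7 + 19 @ $11 = $2,484
Total COGS = $2,035 + $2,484 = $4,519
Ending inventory: 88 @ $11 = $968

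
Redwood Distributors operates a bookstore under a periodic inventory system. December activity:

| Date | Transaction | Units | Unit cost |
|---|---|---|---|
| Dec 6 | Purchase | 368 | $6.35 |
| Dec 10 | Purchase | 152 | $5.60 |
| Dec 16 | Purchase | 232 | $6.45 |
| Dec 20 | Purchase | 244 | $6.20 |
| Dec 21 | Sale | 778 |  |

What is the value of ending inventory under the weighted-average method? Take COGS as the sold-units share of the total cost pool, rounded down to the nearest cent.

Ending inventory = $1,356.42

Dec 21, sell 778: 778/996 × $6,197.20 → $4,840.78
Ending inventory (cost pool remaining) = $1,356.42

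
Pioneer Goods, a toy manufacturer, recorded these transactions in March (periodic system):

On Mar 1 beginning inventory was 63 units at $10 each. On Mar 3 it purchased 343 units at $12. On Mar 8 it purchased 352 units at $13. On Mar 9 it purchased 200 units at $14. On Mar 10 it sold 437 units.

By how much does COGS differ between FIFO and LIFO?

$732

FIFO COGS: 63 @ $10 + 343 @ $12 + 31 @ $13 = $5,149
LIFO COGS: 200 @ $14 + 237 @ $13 = $5,881
Difference = |$5,149 − $5,881| = $732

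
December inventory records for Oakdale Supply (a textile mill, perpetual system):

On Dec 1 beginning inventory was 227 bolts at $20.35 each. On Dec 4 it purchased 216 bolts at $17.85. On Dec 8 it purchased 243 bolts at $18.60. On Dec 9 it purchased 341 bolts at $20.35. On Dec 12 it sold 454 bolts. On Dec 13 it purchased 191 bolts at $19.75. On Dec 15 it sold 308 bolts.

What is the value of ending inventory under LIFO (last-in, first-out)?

Dec 12, 454 sold [LIFO — newest first]: 341 @ $20.35 + 113 @ $18.60 = $9,041.15
Dec 15, 308 sold [LIFO — newest first]: 191 @ $19.75 + 117 @ $18.60 = $5,948.45
Total COGS = $9,041.15 + $5,948.45 = $14,989.60
Ending inventory: 227 @ $20.35 + 216 @ $17.85 + 13 @ $18.60 = $8,716.85

Ending inventory = $8,716.85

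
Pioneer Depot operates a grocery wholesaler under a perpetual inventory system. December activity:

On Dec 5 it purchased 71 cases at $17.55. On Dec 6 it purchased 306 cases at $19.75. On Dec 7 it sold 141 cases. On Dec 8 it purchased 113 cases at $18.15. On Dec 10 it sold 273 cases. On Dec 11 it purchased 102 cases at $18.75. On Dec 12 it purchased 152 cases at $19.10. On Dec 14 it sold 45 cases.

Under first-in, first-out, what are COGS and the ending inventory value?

Dec 7, 141 sold [FIFO — oldest first]: 71 @ $17.55 + 70 @ $19.75 = $2,628.55
Dec 10, 273 sold [FIFO — oldest first]: 236 @ $19.75 + 37 @ $18.15 = $5,332.55
Dec 14, 45 sold [FIFO — oldest first]: 45 @ $18.15 = $816.75
Total COGS = $2,628.55 + $5,332.55 + $816.75 = $8,777.85
Ending inventory: 31 @ $18.15 + 102 @ $18.75 + 152 @ $19.10 = $5,378.35
Check: goods available $14,156.20 = COGS $8,777.85 + ending $5,378.35

COGS = $8,777.85; ending inventory = $5,378.35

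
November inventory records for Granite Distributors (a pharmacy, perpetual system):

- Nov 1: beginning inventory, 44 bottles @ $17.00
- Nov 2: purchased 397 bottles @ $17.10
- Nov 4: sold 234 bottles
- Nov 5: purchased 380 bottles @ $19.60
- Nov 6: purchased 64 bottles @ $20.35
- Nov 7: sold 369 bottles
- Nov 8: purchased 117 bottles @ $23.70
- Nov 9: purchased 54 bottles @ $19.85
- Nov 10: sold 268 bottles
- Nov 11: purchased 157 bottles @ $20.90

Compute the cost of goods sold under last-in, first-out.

Nov 4, 234 sold [LIFO — newest first]: 234 @ $17.10 = $4,001.40
Nov 7, 369 sold [LIFO — newest first]: 64 @ $20.35 + 305 @ $19.60 = $7,280.40
Nov 10, 268 sold [LIFO — newest first]: 54 @ $19.85 + 117 @ $23.70 + 75 @ $19.60 + 22 @ $17.10 = $5,691.00
Total COGS = $4,001.40 + $7,280.40 + $5,691.00 = $16,972.80
Ending inventory: 44 @ $17.00 + 141 @ $17.10 + 157 @ $20.90 = $6,440.40
Check: goods available $23,413.20 = COGS $16,972.80 + ending $6,440.40

COGS = $16,972.80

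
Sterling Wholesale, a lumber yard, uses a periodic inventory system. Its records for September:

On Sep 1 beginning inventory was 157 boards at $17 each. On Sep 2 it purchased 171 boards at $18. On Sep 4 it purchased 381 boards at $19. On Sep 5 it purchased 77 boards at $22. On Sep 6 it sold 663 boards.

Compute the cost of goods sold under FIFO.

COGS = $12,112

Sep 6, 663 sold [FIFO — oldest first]: 157 @ $17 + 171 @ $18 + 335 @ $19 = $12,112
Ending inventory: 46 @ $19 + 77 @ $22 = $2,568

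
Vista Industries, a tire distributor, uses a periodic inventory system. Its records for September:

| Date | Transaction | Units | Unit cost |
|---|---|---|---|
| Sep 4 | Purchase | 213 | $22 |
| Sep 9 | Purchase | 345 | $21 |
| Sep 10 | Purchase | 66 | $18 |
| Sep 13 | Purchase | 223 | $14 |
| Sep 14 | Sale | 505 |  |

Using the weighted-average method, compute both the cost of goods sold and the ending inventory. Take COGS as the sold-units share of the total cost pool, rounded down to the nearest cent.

COGS = $9,683.24; ending inventory = $6,557.76

Sep 14, sell 505: 505/847 × $16,241.00 → $9,683.24
Ending inventory (cost pool remaining) = $6,557.76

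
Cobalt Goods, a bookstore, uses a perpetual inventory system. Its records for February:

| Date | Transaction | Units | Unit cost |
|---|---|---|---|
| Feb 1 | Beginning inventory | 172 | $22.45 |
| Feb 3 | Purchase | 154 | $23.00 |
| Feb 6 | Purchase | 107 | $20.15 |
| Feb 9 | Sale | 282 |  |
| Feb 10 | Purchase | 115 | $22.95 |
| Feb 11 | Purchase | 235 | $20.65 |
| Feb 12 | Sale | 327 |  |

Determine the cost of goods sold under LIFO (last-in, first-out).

COGS = $13,133.65

Feb 9, 282 sold [LIFO — newest first]: 107 @ $20.15 + 154 @ $23.00 + 21 @ $22.45 = $6,169.50
Feb 12, 327 sold [LIFO — newest first]: 235 @ $20.65 + 92 @ $22.95 = $6,964.15
Total COGS = $6,169.50 + $6,964.15 = $13,133.65
Ending inventory: 151 @ $22.45 + 23 @ $22.95 = $3,917.80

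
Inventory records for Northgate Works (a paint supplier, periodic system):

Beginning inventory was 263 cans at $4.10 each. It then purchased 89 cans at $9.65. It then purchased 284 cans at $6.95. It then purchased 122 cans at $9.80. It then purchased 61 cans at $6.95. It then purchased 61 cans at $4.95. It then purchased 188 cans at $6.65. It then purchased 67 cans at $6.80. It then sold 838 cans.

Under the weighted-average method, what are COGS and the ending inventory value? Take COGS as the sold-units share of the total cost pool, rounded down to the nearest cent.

COGS = $5,565.68; ending inventory = $1,972.57

Sale 1, sell 838: 838/1135 × $7,538.25 → $5,565.68
Ending inventory (cost pool remaining) = $1,972.57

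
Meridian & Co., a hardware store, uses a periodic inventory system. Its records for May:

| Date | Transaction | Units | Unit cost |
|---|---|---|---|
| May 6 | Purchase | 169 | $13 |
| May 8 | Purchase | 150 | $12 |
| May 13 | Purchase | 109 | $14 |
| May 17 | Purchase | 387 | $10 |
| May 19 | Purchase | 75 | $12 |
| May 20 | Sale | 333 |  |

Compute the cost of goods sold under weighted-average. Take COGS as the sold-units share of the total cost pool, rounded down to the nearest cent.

May 20, sell 333: 333/890 × $10,293.00 → $3,851.20
Ending inventory (cost pool remaining) = $6,441.80
Check: goods available $10,293.00 = COGS $3,851.20 + ending $6,441.80

COGS = $3,851.20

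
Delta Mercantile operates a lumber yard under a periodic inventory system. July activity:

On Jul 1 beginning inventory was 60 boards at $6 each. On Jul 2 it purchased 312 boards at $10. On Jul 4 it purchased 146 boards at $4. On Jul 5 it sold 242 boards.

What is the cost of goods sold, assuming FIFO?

Jul 5, 242 sold [FIFO — oldest first]: 60 @ $6 + 182 @ $10 = $2,180
Ending inventory: 130 @ $10 + 146 @ $4 = $1,884

COGS = $2,180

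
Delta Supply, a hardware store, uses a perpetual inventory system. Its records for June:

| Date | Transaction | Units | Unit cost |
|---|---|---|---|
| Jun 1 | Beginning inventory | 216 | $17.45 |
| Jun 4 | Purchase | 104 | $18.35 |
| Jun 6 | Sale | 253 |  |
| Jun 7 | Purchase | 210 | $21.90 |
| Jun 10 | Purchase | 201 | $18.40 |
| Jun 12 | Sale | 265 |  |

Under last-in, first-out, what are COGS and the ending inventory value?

Jun 6, 253 sold [LIFO — newest first]: 104 @ $18.35 + 149 @ $17.45 = $4,508.45
Jun 12, 265 sold [LIFO — newest first]: 201 @ $18.40 + 64 @ $21.90 = $5,100.00
Total COGS = $4,508.45 + $5,100.00 = $9,608.45
Ending inventory: 67 @ $17.45 + 146 @ $21.90 = $4,366.55

COGS = $9,608.45; ending inventory = $4,366.55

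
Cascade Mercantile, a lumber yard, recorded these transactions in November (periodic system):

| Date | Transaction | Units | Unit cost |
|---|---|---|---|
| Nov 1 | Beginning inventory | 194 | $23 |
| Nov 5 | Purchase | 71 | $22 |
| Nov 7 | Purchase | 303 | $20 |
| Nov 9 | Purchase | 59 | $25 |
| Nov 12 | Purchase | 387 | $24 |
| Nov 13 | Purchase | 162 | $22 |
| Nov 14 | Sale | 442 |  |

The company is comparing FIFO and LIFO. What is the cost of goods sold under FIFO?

COGS = $9,564

FIFO COGS: 194 @ $23 + 71 @ $22 + 177 @ $20 = $9,564
LIFO COGS: 162 @ $22 + 280 @ $24 = $10,284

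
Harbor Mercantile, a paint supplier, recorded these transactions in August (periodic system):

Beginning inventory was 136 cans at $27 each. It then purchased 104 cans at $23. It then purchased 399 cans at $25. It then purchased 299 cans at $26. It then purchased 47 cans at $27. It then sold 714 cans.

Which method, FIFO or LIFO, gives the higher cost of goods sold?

FIFO COGS: 136 @ $27 + 104 @ $23 + 399 @ $25 + 75 @ $26 = $17,989
LIFO COGS: 47 @ $27 + 299 @ $26 + 368 @ $25 = $18,243

LIFO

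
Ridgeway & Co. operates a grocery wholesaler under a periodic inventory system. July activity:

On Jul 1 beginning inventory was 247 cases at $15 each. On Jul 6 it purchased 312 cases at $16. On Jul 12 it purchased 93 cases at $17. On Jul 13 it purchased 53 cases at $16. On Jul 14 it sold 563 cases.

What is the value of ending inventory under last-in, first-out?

Jul 14, 563 sold [LIFO — newest first]: 53 @ $16 + 93 @ $17 + 312 @ $16 + 105 @ $15 = $8,996
Ending inventory: 142 @ $15 = $2,130

Ending inventory = $2,130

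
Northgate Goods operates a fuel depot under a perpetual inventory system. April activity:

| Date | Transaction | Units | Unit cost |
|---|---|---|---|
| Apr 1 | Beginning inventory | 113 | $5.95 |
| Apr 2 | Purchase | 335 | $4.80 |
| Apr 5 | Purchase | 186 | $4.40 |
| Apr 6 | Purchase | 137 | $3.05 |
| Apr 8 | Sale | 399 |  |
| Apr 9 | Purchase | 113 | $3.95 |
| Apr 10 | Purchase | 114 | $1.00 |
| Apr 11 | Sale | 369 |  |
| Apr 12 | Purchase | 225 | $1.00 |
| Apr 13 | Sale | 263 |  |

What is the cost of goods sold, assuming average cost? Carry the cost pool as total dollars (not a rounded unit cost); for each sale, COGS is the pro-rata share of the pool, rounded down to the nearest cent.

COGS = $3,841.29

After Apr 1: 113 on hand, pool $672.35 (≈ $5.9500 each)
After Apr 2: 448 on hand, pool $2,280.35 (≈ $5.0901 each)
After Apr 5: 634 on hand, pool $3,098.75 (≈ $4.8876 each)
After Apr 6: 771 on hand, pool $3,516.60 (≈ $4.5611 each)
Apr 8, sell 399: 399/771 × $3,516.60 → $1,819.87
After Apr 9: 485 on hand, pool $2,143.08 (≈ $4.4187 each)
After Apr 10: 599 on hand, pool $2,257.08 (≈ $3.7681 each)
Apr 11, sell 369: 369/599 × $2,257.08 → $1,390.42
After Apr 12: 455 on hand, pool $1,091.66 (≈ $2.3993 each)
Apr 13, sell 263: 263/455 × $1,091.66 → $631.00
Total COGS = $1,819.87 + $1,390.42 + $631.00 = $3,841.29
Ending inventory (cost pool remaining) = $460.66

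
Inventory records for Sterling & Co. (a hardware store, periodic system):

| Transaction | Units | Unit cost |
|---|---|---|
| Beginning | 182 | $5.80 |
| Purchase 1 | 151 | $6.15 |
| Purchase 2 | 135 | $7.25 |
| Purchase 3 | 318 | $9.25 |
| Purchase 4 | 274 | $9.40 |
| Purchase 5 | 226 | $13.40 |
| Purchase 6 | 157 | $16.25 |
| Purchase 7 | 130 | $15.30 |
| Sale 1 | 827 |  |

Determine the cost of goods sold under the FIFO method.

COGS = $6,289.90

Sale 1 (827) [FIFO — oldest first]: 182 @ $5.80 + 151 @ $6.15 + 135 @ $7.25 + 318 @ $9.25 + 41 @ $9.40 = $6,289.90
Ending inventory: 233 @ $9.40 + 226 @ $13.40 + 157 @ $16.25 + 130 @ $15.30 = $9,758.85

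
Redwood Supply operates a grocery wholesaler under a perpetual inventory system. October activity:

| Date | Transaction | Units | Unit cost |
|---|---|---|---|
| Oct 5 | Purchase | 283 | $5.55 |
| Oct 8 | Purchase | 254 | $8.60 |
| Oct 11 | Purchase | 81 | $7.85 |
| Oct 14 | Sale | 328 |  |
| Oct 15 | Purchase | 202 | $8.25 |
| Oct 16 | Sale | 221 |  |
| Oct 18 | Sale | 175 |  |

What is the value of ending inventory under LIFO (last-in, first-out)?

Oct 14, 328 sold [LIFO — newest first]: 81 @ $7.85 + 247 @ $8.60 = $2,760.05
Oct 16, 221 sold [LIFO — newest first]: 202 @ $8.25 + 7 @ $8.60 + 12 @ $5.55 = $1,793.30
Oct 18, 175 sold [LIFO — newest first]: 175 @ $5.55 = $971.25
Total COGS = $2,760.05 + $1,793.30 + $971.25 = $5,524.60
Ending inventory: 96 @ $5.55 = $532.80

Ending inventory = $532.80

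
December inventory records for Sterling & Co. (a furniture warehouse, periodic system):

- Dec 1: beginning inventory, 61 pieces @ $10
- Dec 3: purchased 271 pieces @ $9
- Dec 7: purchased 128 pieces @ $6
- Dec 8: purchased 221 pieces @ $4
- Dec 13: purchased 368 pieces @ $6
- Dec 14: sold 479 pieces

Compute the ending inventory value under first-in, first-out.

Dec 14, 479 sold [FIFO — oldest first]: 61 @ $10 + 271 @ $9 + 128 @ $6 + 19 @ $4 = $3,893
Ending inventory: 202 @ $4 + 368 @ $6 = $3,016

Ending inventory = $3,016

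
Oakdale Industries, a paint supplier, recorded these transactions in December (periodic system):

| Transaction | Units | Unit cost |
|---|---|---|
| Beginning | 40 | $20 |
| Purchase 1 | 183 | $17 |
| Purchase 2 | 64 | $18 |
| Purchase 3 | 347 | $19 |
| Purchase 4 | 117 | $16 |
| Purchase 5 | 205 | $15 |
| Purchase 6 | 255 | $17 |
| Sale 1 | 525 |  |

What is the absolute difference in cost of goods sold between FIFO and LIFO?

$1,135

FIFO COGS: 40 @ $20 + 183 @ $17 + 64 @ $18 + 238 @ $19 = $9,585
LIFO COGS: 255 @ $17 + 205 @ $15 + 65 @ $16 = $8,450
Difference = |$9,585 − $8,450| = $1,135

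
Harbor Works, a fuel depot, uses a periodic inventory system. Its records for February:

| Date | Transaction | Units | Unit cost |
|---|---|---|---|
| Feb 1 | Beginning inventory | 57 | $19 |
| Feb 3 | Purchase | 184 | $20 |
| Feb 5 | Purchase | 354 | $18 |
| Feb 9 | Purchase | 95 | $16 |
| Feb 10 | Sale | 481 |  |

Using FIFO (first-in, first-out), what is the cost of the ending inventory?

Feb 10, 481 sold [FIFO — oldest first]: 57 @ $19 + 184 @ $20 + 240 @ $18 = $9,083
Ending inventory: 114 @ $18 + 95 @ $16 = $3,572

Ending inventory = $3,572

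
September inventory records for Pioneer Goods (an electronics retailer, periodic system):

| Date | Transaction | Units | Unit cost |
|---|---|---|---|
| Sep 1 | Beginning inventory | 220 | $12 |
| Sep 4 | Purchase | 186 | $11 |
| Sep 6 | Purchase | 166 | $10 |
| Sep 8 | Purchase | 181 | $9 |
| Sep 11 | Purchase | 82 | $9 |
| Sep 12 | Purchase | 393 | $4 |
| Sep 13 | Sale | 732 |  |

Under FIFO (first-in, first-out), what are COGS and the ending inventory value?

Sep 13, 732 sold [FIFO — oldest first]: 220 @ $12 + 186 @ $11 + 166 @ $10 + 160 @ $9 = $7,786
Ending inventory: 21 @ $9 + 82 @ $9 + 393 @ $4 = $2,499

COGS = $7,786; ending inventory = $2,499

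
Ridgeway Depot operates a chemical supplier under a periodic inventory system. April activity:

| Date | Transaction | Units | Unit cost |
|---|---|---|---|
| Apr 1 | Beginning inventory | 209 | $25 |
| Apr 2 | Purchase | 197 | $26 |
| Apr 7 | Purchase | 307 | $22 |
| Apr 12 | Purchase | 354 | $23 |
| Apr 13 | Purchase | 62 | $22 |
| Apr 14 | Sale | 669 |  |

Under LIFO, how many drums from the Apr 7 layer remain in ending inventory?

54

Apr 14, 669 sold [LIFO — newest first]: 62 @ $22 + 354 @ $23 + 253 @ $22 = $15,072
Ending inventory: 209 @ $25 + 197 @ $26 + 54 @ $22 = $11,535
Check: goods available $26,607 = COGS $15,072 + ending $11,535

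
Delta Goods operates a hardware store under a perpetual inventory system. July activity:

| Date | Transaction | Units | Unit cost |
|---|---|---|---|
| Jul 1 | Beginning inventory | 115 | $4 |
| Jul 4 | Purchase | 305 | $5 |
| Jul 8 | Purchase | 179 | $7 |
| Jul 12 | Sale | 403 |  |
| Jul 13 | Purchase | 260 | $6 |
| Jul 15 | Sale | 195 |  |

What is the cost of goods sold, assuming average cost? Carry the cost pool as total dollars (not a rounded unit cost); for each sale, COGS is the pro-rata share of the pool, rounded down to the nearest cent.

After Jul 1: 115 on hand, pool $460.00 (≈ $4.0000 each)
After Jul 4: 420 on hand, pool $1,985.00 (≈ $4.7262 each)
After Jul 8: 599 on hand, pool $3,238.00 (≈ $5.4057 each)
Jul 12, sell 403: 403/599 × $3,238.00 → $2,178.48
After Jul 13: 456 on hand, pool $2,619.52 (≈ $5.7446 each)
Jul 15, sell 195: 195/456 × $2,619.52 → $1,120.18
Total COGS = $2,178.48 + $1,120.18 = $3,298.66
Ending inventory (cost pool remaining) = $1,499.34
Check: goods available $4,798.00 = COGS $3,298.66 + ending $1,499.34

COGS = $3,298.66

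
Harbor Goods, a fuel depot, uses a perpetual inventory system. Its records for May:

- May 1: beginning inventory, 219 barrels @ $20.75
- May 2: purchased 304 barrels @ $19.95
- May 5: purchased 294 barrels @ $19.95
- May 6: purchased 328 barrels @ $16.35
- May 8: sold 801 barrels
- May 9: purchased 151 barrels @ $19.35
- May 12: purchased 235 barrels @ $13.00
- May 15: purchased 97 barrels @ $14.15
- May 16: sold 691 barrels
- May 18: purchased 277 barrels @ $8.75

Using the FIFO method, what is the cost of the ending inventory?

May 8, 801 sold [FIFO — oldest first]: 219 @ $20.75 + 304 @ $19.95 + 278 @ $19.95 = $16,155.15
May 16, 691 sold [FIFO — oldest first]: 16 @ $19.95 + 328 @ $16.35 + 151 @ $19.35 + 196 @ $13.00 = $11,151.85
Total COGS = $16,155.15 + $11,151.85 = $27,307.00
Ending inventory: 39 @ $13.00 + 97 @ $14.15 + 277 @ $8.75 = $4,303.30

Ending inventory = $4,303.30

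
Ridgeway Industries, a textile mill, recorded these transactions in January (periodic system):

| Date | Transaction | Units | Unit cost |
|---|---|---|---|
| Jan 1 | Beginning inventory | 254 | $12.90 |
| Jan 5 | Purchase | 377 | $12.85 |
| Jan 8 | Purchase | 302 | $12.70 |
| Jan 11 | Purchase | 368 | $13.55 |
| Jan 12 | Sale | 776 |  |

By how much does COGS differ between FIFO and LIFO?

FIFO COGS: 254 @ $12.90 + 377 @ $12.85 + 145 @ $12.70 = $9,962.55
LIFO COGS: 368 @ $13.55 + 302 @ $12.70 + 106 @ $12.85 = $10,183.90
Difference = |$9,962.55 − $10,183.90| = $221.35

$221.35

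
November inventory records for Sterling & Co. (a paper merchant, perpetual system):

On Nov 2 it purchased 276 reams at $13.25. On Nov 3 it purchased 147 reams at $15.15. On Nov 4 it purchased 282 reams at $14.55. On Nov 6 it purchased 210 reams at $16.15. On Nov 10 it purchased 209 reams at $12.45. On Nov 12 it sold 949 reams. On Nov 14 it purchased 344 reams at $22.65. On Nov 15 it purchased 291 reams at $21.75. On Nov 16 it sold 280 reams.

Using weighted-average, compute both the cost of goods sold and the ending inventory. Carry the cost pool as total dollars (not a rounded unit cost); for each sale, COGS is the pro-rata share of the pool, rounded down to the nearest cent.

COGS = $19,233.96; ending inventory = $10,867.59

After Nov 2: 276 on hand, pool $3,657.00 (≈ $13.2500 each)
After Nov 3: 423 on hand, pool $5,884.05 (≈ $13.9103 each)
After Nov 4: 705 on hand, pool $9,987.15 (≈ $14.1662 each)
After Nov 6: 915 on hand, pool $13,378.65 (≈ $14.6215 each)
After Nov 10: 1124 on hand, pool $15,980.70 (≈ $14.2177 each)
Nov 12, sell 949: 949/1124 × $15,980.70 → $13,492.60
After Nov 14: 519 on hand, pool $10,279.70 (≈ $19.8067 each)
After Nov 15: 810 on hand, pool $16,608.95 (≈ $20.5049 each)
Nov 16, sell 280: 280/810 × $16,608.95 → $5,741.36
Total COGS = $13,492.60 + $5,741.36 = $19,233.96
Ending inventory (cost pool remaining) = $10,867.59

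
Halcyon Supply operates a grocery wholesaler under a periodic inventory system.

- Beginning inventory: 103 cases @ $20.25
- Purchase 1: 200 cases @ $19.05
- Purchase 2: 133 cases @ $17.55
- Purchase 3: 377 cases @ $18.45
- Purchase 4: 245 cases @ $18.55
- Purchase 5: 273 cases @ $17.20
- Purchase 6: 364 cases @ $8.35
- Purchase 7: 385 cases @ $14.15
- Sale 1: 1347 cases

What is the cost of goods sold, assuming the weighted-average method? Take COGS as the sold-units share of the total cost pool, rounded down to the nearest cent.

COGS = $21,314.36

Sale 1, sell 1347: 1347/2080 × $32,913.05 → $21,314.36
Ending inventory (cost pool remaining) = $11,598.69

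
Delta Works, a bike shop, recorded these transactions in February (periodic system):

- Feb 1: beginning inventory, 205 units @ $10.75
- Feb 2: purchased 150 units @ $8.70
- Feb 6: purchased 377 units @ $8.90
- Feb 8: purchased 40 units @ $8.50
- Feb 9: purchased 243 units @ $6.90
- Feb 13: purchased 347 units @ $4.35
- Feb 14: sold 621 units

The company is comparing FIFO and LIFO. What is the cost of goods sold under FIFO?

FIFO COGS: 205 @ $10.75 + 150 @ $8.70 + 266 @ $8.90 = $5,876.15
LIFO COGS: 347 @ $4.35 + 243 @ $6.90 + 31 @ $8.50 = $3,449.65

COGS = $5,876.15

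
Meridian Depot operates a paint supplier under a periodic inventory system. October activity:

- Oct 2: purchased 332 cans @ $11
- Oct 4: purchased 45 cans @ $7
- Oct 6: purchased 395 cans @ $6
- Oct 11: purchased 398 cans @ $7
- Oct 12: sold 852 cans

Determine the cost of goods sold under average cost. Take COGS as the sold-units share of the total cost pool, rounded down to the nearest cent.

COGS = $6,643.41

Oct 12, sell 852: 852/1170 × $9,123.00 → $6,643.41
Ending inventory (cost pool remaining) = $2,479.59
Check: goods available $9,123.00 = COGS $6,643.41 + ending $2,479.59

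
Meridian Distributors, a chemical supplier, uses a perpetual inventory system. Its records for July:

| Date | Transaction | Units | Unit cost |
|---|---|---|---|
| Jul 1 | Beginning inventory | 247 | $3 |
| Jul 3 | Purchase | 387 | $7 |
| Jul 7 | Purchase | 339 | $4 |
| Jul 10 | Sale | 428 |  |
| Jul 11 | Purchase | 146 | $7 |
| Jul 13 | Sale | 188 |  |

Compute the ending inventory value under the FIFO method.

Ending inventory = $2,504

Jul 10, 428 sold [FIFO — oldest first]: 247 @ $3 + 181 @ $7 = $2,008
Jul 13, 188 sold [FIFO — oldest first]: 188 @ $7 = $1,316
Total COGS = $2,008 + $1,316 = $3,324
Ending inventory: 18 @ $7 + 339 @ $4 + 146 @ $7 = $2,504
Check: goods available $5,828 = COGS $3,324 + ending $2,504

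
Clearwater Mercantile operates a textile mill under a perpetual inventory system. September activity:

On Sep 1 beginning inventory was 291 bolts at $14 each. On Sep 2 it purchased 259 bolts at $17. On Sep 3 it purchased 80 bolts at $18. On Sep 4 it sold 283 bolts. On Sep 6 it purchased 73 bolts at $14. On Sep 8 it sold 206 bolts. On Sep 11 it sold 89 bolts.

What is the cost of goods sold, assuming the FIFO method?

Sep 4, 283 sold [FIFO — oldest first]: 283 @ $14 = $3,962
Sep 8, 206 sold [FIFO — oldest first]: 8 @ $14 + 198 @ $17 = $3,478
Sep 11, 89 sold [FIFO — oldest first]: 61 @ $17 + 28 @ $18 = $1,541
Total COGS = $3,962 + $3,478 + $1,541 = $8,981
Ending inventory: 52 @ $18 + 73 @ $14 = $1,958

COGS = $8,981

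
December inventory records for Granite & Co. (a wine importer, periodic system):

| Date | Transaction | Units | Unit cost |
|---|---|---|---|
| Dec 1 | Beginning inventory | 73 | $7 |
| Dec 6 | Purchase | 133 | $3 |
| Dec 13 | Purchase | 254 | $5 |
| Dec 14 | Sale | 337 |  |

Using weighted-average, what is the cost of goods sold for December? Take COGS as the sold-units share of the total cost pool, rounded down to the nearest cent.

Dec 14, sell 337: 337/460 × $2,180.00 → $1,597.08
Ending inventory (cost pool remaining) = $582.92

COGS = $1,597.08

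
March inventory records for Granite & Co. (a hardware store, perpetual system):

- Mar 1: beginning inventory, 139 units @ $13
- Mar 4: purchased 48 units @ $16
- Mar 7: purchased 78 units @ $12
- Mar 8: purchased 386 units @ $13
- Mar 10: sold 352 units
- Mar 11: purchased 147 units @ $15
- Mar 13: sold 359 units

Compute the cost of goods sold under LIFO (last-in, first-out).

COGS = $9,603

Mar 10, 352 sold [LIFO — newest first]: 352 @ $13 = $4,576
Mar 13, 359 sold [LIFO — newest first]: 147 @ $15 + 34 @ $13 + 78 @ $12 + 48 @ $16 + 52 @ $13 = $5,027
Total COGS = $4,576 + $5,027 = $9,603
Ending inventory: 87 @ $13 = $1,131
Check: goods available $10,734 = COGS $9,603 + ending $1,131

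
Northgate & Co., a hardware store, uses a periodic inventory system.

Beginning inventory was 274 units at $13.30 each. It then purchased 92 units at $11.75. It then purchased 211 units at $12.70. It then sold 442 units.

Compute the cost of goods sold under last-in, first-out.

Sale 1 (442) [LIFO — newest first]: 211 @ $12.70 + 92 @ $11.75 + 139 @ $13.30 = $5,609.40
Ending inventory: 135 @ $13.30 = $1,795.50
Check: goods available $7,404.90 = COGS $5,609.40 + ending $1,795.50

COGS = $5,609.40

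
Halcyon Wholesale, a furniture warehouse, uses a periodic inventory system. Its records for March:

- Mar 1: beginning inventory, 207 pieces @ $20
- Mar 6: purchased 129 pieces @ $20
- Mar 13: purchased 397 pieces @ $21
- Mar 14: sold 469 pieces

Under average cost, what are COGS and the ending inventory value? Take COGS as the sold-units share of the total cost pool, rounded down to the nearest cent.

Mar 14, sell 469: 469/733 × $15,057.00 → $9,634.01
Ending inventory (cost pool remaining) = $5,422.99
Check: goods available $15,057.00 = COGS $9,634.01 + ending $5,422.99

COGS = $9,634.01; ending inventory = $5,422.99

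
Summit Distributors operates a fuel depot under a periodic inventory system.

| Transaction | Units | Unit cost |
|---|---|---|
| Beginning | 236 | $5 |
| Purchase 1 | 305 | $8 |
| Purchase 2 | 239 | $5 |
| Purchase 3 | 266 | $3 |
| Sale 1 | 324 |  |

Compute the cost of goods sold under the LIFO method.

Sale 1 (324) [LIFO — newest first]: 266 @ $3 + 58 @ $5 = $1,088
Ending inventory: 236 @ $5 + 305 @ $8 + 181 @ $5 = $4,525
Check: goods available $5,613 = COGS $1,088 + ending $4,525

COGS = $1,088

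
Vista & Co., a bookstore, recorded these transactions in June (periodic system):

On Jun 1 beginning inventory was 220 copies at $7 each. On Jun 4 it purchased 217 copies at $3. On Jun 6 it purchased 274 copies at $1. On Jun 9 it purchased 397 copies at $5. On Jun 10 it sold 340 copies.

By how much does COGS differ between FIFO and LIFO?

$200

FIFO COGS: 220 @ $7 + 120 @ $3 = $1,900
LIFO COGS: 340 @ $5 = $1,700
Difference = |$1,900 − $1,700| = $200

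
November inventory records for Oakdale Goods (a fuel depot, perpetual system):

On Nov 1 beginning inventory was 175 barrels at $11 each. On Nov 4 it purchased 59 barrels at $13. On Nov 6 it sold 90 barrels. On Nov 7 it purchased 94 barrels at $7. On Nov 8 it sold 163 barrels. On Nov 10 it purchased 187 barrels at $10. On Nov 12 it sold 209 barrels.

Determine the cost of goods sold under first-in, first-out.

Nov 6, 90 sold [FIFO — oldest first]: 90 @ $11 = $990
Nov 8, 163 sold [FIFO — oldest first]: 85 @ $11 + 59 @ $13 + 19 @ $7 = $1,835
Nov 12, 209 sold [FIFO — oldest first]: 75 @ $7 + 134 @ $10 = $1,865
Total COGS = $990 + $1,835 + $1,865 = $4,690
Ending inventory: 53 @ $10 = $530

COGS = $4,690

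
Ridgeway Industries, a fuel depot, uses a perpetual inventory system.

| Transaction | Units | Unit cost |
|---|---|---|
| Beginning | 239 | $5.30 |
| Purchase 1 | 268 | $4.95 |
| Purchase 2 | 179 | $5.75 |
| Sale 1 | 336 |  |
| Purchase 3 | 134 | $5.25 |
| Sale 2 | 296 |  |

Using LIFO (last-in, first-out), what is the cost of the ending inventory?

Ending inventory = $996.40

Sale 1 (336) [LIFO — newest first]: 179 @ $5.75 + 157 @ $4.95 = $1,806.40
Sale 2 (296) [LIFO — newest first]: 134 @ $5.25 + 111 @ $4.95 + 51 @ $5.30 = $1,523.25
Total COGS = $1,806.40 + $1,523.25 = $3,329.65
Ending inventory: 188 @ $5.30 = $996.40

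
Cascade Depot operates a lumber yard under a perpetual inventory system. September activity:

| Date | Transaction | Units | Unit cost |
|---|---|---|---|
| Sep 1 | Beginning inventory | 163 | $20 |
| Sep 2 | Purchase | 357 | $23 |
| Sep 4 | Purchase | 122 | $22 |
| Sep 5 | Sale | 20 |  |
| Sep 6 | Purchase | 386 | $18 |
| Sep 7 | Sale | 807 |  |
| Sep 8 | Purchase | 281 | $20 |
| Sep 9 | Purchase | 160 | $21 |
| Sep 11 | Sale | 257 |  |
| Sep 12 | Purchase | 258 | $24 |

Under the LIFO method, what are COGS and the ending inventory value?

Sep 5, 20 sold [LIFO — newest first]: 20 @ $22 = $440
Sep 7, 807 sold [LIFO — newest first]: 386 @ $18 + 102 @ $22 + 319 @ $23 = $16,529
Sep 11, 257 sold [LIFO — newest first]: 160 @ $21 + 97 @ $20 = $5,300
Total COGS = $440 + $16,529 + $5,300 = $22,269
Ending inventory: 163 @ $20 + 38 @ $23 + 184 @ $20 + 258 @ $24 = $14,006

COGS = $22,269; ending inventory = $14,006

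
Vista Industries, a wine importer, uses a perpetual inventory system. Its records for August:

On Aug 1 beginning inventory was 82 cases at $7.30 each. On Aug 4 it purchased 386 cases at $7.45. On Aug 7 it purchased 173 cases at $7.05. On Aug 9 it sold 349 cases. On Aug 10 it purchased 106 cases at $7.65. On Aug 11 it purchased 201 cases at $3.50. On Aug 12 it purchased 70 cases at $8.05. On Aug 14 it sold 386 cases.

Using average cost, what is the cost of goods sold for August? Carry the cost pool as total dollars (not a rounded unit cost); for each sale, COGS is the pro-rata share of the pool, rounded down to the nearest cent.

After Aug 1: 82 on hand, pool $598.60 (≈ $7.3000 each)
After Aug 4: 468 on hand, pool $3,474.30 (≈ $7.4237 each)
After Aug 7: 641 on hand, pool $4,693.95 (≈ $7.3229 each)
Aug 9, sell 349: 349/641 × $4,693.95 → $2,555.67
After Aug 10: 398 on hand, pool $2,949.18 (≈ $7.4100 each)
After Aug 11: 599 on hand, pool $3,652.68 (≈ $6.0980 each)
After Aug 12: 669 on hand, pool $4,216.18 (≈ $6.3022 each)
Aug 14, sell 386: 386/669 × $4,216.18 → $2,432.65
Total COGS = $2,555.67 + $2,432.65 = $4,988.32
Ending inventory (cost pool remaining) = $1,783.53
Check: goods available $6,771.85 = COGS $4,988.32 + ending $1,783.53

COGS = $4,988.32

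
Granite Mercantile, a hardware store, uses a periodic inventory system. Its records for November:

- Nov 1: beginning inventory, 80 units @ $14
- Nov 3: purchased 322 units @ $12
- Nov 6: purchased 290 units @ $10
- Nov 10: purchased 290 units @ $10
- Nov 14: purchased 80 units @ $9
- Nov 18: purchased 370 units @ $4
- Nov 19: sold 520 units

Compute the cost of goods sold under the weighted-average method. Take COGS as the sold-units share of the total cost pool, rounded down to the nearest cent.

COGS = $4,714.86

Nov 19, sell 520: 520/1432 × $12,984.00 → $4,714.86
Ending inventory (cost pool remaining) = $8,269.14
Check: goods available $12,984.00 = COGS $4,714.86 + ending $8,269.14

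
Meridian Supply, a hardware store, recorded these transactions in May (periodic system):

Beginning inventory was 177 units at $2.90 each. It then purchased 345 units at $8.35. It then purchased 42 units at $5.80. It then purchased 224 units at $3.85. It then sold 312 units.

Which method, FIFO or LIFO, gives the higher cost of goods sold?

FIFO

FIFO COGS: 177 @ $2.90 + 135 @ $8.35 = $1,640.55
LIFO COGS: 224 @ $3.85 + 42 @ $5.80 + 46 @ $8.35 = $1,490.10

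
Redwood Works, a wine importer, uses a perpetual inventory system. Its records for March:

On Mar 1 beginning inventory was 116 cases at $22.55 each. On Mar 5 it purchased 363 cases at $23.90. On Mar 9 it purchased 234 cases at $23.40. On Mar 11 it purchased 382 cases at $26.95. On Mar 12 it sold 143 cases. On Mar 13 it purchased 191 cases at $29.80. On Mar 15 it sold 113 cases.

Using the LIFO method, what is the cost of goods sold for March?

Mar 12, 143 sold [LIFO — newest first]: 143 @ $26.95 = $3,853.85
Mar 15, 113 sold [LIFO — newest first]: 113 @ $29.80 = $3,367.40
Total COGS = $3,853.85 + $3,367.40 = $7,221.25
Ending inventory: 116 @ $22.55 + 363 @ $23.90 + 234 @ $23.40 + 239 @ $26.95 + 78 @ $29.80 = $25,532.55

COGS = $7,221.25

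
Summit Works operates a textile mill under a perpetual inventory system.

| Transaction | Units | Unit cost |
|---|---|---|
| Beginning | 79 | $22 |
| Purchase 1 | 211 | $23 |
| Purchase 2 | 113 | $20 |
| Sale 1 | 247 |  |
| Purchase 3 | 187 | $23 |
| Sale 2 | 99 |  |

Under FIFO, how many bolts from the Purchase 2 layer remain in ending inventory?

Sale 1 (247) [FIFO — oldest first]: 79 @ $22 + 168 @ $23 = $5,602
Sale 2 (99) [FIFO — oldest first]: 43 @ $23 + 56 @ $20 = $2,109
Total COGS = $5,602 + $2,109 = $7,711
Ending inventory: 57 @ $20 + 187 @ $23 = $5,441
Check: goods available $13,152 = COGS $7,711 + ending $5,441

57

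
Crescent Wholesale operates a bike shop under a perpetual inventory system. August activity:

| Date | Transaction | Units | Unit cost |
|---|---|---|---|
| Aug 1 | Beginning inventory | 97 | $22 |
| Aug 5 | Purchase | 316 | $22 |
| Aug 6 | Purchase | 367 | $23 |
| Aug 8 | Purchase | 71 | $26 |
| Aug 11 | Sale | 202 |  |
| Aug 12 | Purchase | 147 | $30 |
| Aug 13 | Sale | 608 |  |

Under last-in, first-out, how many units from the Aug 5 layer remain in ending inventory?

Aug 11, 202 sold [LIFO — newest first]: 71 @ $26 + 131 @ $23 = $4,859
Aug 13, 608 sold [LIFO — newest first]: 147 @ $30 + 236 @ $23 + 225 @ $22 = $14,788
Total COGS = $4,859 + $14,788 = $19,647
Ending inventory: 97 @ $22 + 91 @ $22 = $4,136
Check: goods available $23,783 = COGS $19,647 + ending $4,136

91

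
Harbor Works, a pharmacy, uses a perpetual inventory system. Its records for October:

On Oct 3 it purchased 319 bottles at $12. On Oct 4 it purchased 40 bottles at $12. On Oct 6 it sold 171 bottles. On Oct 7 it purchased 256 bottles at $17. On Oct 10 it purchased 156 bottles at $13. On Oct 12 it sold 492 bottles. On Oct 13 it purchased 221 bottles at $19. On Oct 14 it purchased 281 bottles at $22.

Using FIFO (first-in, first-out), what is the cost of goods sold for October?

COGS = $9,284

Oct 6, 171 sold [FIFO — oldest first]: 171 @ $12 = $2,052
Oct 12, 492 sold [FIFO — oldest first]: 148 @ $12 + 40 @ $12 + 256 @ $17 + 48 @ $13 = $7,232
Total COGS = $2,052 + $7,232 = $9,284
Ending inventory: 108 @ $13 + 221 @ $19 + 281 @ $22 = $11,785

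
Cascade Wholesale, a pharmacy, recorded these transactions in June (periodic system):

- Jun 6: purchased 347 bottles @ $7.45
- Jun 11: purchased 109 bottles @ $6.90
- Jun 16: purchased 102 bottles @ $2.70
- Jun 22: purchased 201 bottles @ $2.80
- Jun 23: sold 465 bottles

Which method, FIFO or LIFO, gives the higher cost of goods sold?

FIFO

FIFO COGS: 347 @ $7.45 + 109 @ $6.90 + 9 @ $2.70 = $3,361.55
LIFO COGS: 201 @ $2.80 + 102 @ $2.70 + 109 @ $6.90 + 53 @ $7.45 = $1,985.15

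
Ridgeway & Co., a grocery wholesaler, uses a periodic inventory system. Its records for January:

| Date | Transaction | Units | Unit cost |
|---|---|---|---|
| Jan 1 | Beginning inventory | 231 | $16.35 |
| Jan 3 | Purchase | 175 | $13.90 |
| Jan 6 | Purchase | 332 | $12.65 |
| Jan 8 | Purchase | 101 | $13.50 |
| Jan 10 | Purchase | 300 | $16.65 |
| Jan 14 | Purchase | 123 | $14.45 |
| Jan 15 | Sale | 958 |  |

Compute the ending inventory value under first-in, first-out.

Jan 15, 958 sold [FIFO — oldest first]: 231 @ $16.35 + 175 @ $13.90 + 332 @ $12.65 + 101 @ $13.50 + 119 @ $16.65 = $13,754.00
Ending inventory: 181 @ $16.65 + 123 @ $14.45 = $4,791.00

Ending inventory = $4,791.00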